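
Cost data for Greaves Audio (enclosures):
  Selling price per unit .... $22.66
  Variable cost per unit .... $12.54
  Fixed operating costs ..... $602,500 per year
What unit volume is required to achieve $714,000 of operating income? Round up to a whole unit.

130,089 enclosures

Contribution margin per unit = $22.66 − $12.54 = $10.12.
Required volume = (fixed costs + target profit) ÷ CM = ($602,500 + $714,000) ÷ $10.12 = 130,088.93, so 130,089 enclosures.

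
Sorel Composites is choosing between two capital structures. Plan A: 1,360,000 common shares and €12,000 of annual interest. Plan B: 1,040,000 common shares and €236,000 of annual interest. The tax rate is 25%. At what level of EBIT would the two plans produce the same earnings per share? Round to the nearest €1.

€964,000

Set EPS_A = EPS_B: (EBIT − €12,000)(1 − 0.25) ÷ 1,360,000 = (EBIT − €236,000)(1 − 0.25) ÷ 1,040,000.
The (1 − t) factor cancels: (EBIT − 12,000) × 1,040,000 = (EBIT − 236,000) × 1,360,000.
Solving, EBIT = (236,000·1,360,000 − 12,000·1,040,000) / (1,360,000 − 1,040,000) = 308,480,000,000 / 320,000 = 964,000.00.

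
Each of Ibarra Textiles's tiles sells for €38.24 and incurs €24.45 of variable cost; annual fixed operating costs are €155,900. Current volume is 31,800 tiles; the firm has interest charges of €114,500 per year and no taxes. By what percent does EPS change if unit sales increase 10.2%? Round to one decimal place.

+26.6%

Contribution at this volume is 31,800 × €13.79 = €438,522.00.
Subtracting fixed costs: EBIT = €438,522.00 − €155,900 = €282,622.00.
Interest = €114,500.00, so EBIT − I = €168,122.00.
DCL = total CM / (EBIT − I) = €438,522.00 / €168,122.00 = 2.6084.
%ΔEPS = DCL × %ΔSales = 2.6084 × +10.2% = +26.6%.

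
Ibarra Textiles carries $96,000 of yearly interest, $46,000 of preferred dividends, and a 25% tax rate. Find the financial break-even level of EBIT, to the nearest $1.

Grossing the preferred dividend up to pre-tax terms: $46,000 / (1 − 0.25) = $61,333.33.
Financial break-even EBIT = interest + D_p ÷ (1 − t) = $96,000 + $61,333.33 = $157,333.33.

$157,333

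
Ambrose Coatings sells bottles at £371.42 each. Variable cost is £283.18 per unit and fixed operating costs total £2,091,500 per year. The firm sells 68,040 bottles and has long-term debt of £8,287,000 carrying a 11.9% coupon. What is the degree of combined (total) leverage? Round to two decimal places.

At 68,040 units, contribution = 68,040 × £88.24 = £6,003,849.60.
Operating income = contribution − fixed costs = £6,003,849.60 − £2,091,500 = £3,912,349.60. Interest = £986,153.00.
DOL = £6,003,849.60 ÷ £3,912,349.60 = 1.5346; DFL = £3,912,349.60 ÷ £2,926,196.60 = 1.3370.
DCL = DOL × DFL = 1.5346 × 1.3370 = 2.0518.

2.05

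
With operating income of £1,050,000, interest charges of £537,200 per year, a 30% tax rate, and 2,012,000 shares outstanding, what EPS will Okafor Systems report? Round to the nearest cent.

£0.18

Pre-tax income = £1,050,000 − £537,200.00 = £512,800.00.
Net income = £512,800.00 × (1 − 0.30) = £358,960.00.
EPS = £358,960.00 ÷ 2,012,000 = £0.18.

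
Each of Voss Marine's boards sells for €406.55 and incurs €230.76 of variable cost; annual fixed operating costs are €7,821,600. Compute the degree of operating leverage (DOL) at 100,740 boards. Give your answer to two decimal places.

At 100,740 units, contribution = 100,740 × €175.79 = €17,709,084.60.
Subtracting fixed costs: EBIT = €17,709,084.60 − €7,821,600 = €9,887,484.60.
So DOL = total CM / EBIT = €17,709,084.60 / €9,887,484.60 = 1.7911.

1.79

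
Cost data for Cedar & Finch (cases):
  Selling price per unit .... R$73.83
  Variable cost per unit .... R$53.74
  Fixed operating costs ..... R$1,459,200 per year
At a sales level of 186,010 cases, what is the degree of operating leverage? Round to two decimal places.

1.64

Contribution at this volume is 186,010 × R$20.09 = R$3,736,940.90.
EBIT = R$3,736,940.90 − R$1,459,200 = R$2,277,740.90.
So DOL = total CM / EBIT = R$3,736,940.90 / R$2,277,740.90 = 1.6406.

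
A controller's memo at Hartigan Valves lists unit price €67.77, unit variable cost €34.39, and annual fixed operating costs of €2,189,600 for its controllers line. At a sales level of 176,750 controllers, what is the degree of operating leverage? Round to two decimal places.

1.59

Total contribution margin = 176,750 × €33.38 = €5,899,915.00.
EBIT = €5,899,915.00 − €2,189,600 = €3,710,315.00.
So DOL = total CM / EBIT = €5,899,915.00 / €3,710,315.00 = 1.5901.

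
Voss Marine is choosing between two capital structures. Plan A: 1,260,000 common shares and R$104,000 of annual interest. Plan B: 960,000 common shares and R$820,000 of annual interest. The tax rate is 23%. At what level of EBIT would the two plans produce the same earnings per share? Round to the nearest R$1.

At indifference, (EBIT − 104,000)(1 − t)/1,260,000 = (EBIT − 820,000)(1 − t)/960,000.
The (1 − t) factor cancels: (EBIT − 104,000) × 960,000 = (EBIT − 820,000) × 1,260,000.
EBIT × (1,260,000 − 960,000) = 820,000 × 1,260,000 − 104,000 × 960,000 = 933,360,000,000, so EBIT = 933,360,000,000 ÷ 300,000 = 3,111,200.00.

R$3,111,200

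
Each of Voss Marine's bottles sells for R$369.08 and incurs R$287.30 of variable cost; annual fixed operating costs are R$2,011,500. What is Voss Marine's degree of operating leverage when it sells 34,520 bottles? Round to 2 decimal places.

3.48

At 34,520 units, contribution = 34,520 × R$81.78 = R$2,823,045.60.
Subtracting fixed costs: EBIT = R$2,823,045.60 − R$2,011,500 = R$811,545.60.
Degree of operating leverage = R$2,823,045.60 / R$811,545.60 = 3.4786.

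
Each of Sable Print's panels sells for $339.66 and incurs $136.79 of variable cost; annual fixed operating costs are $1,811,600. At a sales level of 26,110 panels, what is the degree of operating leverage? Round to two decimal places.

1.52

Contribution at this volume is 26,110 × $202.87 = $5,296,935.70.
EBIT = $5,296,935.70 − $1,811,600 = $3,485,335.70.
So DOL = total CM / EBIT = $5,296,935.70 / $3,485,335.70 = 1.5198.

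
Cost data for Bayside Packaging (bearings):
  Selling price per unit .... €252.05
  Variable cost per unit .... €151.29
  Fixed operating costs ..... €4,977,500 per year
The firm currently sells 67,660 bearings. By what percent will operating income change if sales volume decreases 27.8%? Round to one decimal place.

Contribution at this volume is 67,660 × €100.76 = €6,817,421.60.
Operating income = contribution − fixed costs = €6,817,421.60 − €4,977,500 = €1,839,921.60.
Degree of operating leverage = €6,817,421.60 / €1,839,921.60 = 3.7053.
%ΔEBIT = DOL × %ΔSales = 3.7053 × -27.8% = -103.0%.

-103.0%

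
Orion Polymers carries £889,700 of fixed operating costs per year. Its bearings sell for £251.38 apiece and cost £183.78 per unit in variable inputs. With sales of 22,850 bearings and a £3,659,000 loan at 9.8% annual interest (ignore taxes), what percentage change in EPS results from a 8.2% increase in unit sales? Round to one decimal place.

+42.7%

Contribution at this volume is 22,850 × £67.60 = £1,544,660.00.
Subtracting fixed costs: EBIT = £1,544,660.00 − £889,700 = £654,960.00.
Interest = £358,582.00, so EBIT − I = £296,378.00.
DCL = total CM / (EBIT − I) = £1,544,660.00 / £296,378.00 = 5.2118.
EPS therefore changes by 5.2118 × (+8.2%) = +42.7%.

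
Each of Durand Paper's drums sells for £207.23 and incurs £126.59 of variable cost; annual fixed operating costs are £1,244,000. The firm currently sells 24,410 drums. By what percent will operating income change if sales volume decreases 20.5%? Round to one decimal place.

-55.7%

At 24,410 units, contribution = 24,410 × £80.64 = £1,968,422.40.
EBIT = £1,968,422.40 − £1,244,000 = £724,422.40.
So DOL = total CM / EBIT = £1,968,422.40 / £724,422.40 = 2.7172.
%ΔEBIT = DOL × %ΔSales = 2.7172 × -20.5% = -55.7%.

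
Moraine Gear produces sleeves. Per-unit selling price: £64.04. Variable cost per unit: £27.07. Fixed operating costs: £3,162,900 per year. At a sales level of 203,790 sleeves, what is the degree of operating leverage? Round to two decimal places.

Contribution at this volume is 203,790 × £36.97 = £7,534,116.30.
EBIT = £7,534,116.30 − £3,162,900 = £4,371,216.30.
Degree of operating leverage = £7,534,116.30 / £4,371,216.30 = 1.7236.

1.72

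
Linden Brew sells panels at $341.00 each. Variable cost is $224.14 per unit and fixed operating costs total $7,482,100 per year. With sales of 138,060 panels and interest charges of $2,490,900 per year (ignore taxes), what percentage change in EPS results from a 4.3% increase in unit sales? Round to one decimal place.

+11.3%

Total contribution margin = 138,060 × $116.86 = $16,133,691.60.
Operating income = contribution − fixed costs = $16,133,691.60 − $7,482,100 = $8,651,591.60.
After interest of $2,490,900.00, pre-tax earnings = $6,160,691.60.
DCL = total CM / (EBIT − I) = $16,133,691.60 / $6,160,691.60 = 2.6188.
%ΔEPS = DCL × %ΔSales = 2.6188 × +4.3% = +11.3%.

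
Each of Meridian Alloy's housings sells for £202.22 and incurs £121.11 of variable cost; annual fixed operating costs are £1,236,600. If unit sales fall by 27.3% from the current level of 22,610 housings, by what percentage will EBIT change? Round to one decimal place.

Total contribution margin = 22,610 × £81.11 = £1,833,897.10.
Operating income = contribution − fixed costs = £1,833,897.10 − £1,236,600 = £597,297.10.
DOL = contribution ÷ EBIT = £1,833,897.10 ÷ £597,297.10 = 3.0703.
So EBIT moves 3.0703 × (-27.3%) = -83.8%.

-83.8%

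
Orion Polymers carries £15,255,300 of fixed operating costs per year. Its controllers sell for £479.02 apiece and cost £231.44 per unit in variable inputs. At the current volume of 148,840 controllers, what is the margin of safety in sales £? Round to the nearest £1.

£41,781,246

Each unit contributes £479.02 − £231.44 = £247.58. Break-even units = £15,255,300 ÷ £247.58 = 61,617.66; break-even revenue = 61,617.66 × £479.02 = £29,516,090.98.
Current sales = 148,840 × £479.02 = £71,297,336.80.
Margin of safety = £71,297,336.80 − £29,516,090.98 = £41,781,246.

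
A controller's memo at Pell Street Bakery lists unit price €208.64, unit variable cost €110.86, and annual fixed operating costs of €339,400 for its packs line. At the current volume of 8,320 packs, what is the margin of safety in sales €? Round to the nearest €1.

€1,011,683

Contribution margin per unit = €208.64 − €110.86 = €97.78. Break-even units = €339,400 ÷ €97.78 = 3,471.06; break-even revenue = 3,471.06 × €208.64 = €724,201.43.
Actual sales revenue = 8,320 × €208.64 = €1,735,884.80.
Margin of safety = €1,735,884.80 − €724,201.43 = €1,011,683.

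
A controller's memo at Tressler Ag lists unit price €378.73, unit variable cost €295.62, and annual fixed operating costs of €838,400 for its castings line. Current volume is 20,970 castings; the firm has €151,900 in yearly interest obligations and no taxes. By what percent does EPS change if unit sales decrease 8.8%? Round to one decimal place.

-20.4%

Total contribution margin = 20,970 × €83.11 = €1,742,816.70.
Operating income = contribution − fixed costs = €1,742,816.70 − €838,400 = €904,416.70.
After interest of €151,900.00, pre-tax earnings = €752,516.70.
Degree of combined leverage = contribution ÷ (EBIT − I) = €1,742,816.70 ÷ €752,516.70 = 2.3160.
EPS therefore changes by 2.3160 × (-8.8%) = -20.4%.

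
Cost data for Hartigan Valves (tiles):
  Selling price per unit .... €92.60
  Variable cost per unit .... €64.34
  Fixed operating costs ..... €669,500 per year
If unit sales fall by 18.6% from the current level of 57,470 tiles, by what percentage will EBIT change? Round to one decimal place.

-31.6%

Total contribution margin = 57,470 × €28.26 = €1,624,102.20.
EBIT = €1,624,102.20 − €669,500 = €954,602.20.
Degree of operating leverage = €1,624,102.20 / €954,602.20 = 1.7013.
Operating income changes by 1.7013 × -18.6% = -31.6%.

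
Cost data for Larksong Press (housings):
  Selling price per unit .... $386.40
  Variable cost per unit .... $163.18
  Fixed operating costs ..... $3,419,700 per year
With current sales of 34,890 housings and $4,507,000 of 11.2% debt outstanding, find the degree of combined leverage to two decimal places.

Total contribution margin = 34,890 × $223.22 = $7,788,145.80.
Subtracting fixed costs: EBIT = $7,788,145.80 − $3,419,700 = $4,368,445.80. Interest = $504,784.00.
DOL = $7,788,145.80 ÷ $4,368,445.80 = 1.7828; DFL = $4,368,445.80 ÷ $3,863,661.80 = 1.1306.
Combined leverage = 1.7828 × 1.1306 = 2.0156.

2.02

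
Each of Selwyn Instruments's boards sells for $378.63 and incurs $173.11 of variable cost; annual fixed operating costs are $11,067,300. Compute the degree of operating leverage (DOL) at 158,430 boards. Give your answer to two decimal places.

At 158,430 units, contribution = 158,430 × $205.52 = $32,560,533.60.
Subtracting fixed costs: EBIT = $32,560,533.60 − $11,067,300 = $21,493,233.60.
Degree of operating leverage = $32,560,533.60 / $21,493,233.60 = 1.5149.

1.51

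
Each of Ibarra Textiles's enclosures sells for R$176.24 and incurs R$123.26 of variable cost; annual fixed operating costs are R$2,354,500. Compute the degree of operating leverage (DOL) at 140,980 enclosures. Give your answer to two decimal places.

1.46

At 140,980 units, contribution = 140,980 × R$52.98 = R$7,469,120.40.
EBIT = R$7,469,120.40 − R$2,354,500 = R$5,114,620.40.
Degree of operating leverage = R$7,469,120.40 / R$5,114,620.40 = 1.4603.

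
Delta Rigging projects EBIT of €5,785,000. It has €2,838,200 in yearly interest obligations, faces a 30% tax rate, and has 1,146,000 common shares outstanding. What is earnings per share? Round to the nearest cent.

Pre-tax income = €5,785,000 − €2,838,200.00 = €2,946,800.00.
After tax at 30%: net income = €2,946,800.00 × 0.70 = €2,062,760.00.
EPS = €2,062,760.00 ÷ 1,146,000 = €1.80.

€1.80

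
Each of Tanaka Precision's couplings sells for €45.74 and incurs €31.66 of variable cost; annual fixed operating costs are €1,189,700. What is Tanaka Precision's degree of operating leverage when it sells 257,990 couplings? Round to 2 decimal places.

Total contribution margin = 257,990 × €14.08 = €3,632,499.20.
Subtracting fixed costs: EBIT = €3,632,499.20 − €1,189,700 = €2,442,799.20.
Degree of operating leverage = €3,632,499.20 / €2,442,799.20 = 1.4870.

1.49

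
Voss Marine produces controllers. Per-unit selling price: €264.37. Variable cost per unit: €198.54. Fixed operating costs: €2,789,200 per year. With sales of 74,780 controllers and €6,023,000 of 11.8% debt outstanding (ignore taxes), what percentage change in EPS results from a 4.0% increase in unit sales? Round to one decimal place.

At 74,780 units, contribution = 74,780 × €65.83 = €4,922,767.40.
Subtracting fixed costs: EBIT = €4,922,767.40 − €2,789,200 = €2,133,567.40.
After interest of €710,714.00, pre-tax earnings = €1,422,853.40.
DCL = total CM / (EBIT − I) = €4,922,767.40 / €1,422,853.40 = 3.4598.
EPS therefore changes by 3.4598 × (+4.0%) = +13.8%.

+13.8%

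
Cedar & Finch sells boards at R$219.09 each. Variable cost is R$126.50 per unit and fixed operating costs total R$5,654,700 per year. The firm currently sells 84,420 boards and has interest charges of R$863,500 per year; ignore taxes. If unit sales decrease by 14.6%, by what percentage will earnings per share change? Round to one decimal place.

-87.9%

Contribution at this volume is 84,420 × R$92.59 = R$7,816,447.80.
EBIT = R$7,816,447.80 − R$5,654,700 = R$2,161,747.80.
Interest = R$863,500.00, so EBIT − I = R$1,298,247.80.
DCL = total CM / (EBIT − I) = R$7,816,447.80 / R$1,298,247.80 = 6.0208.
%ΔEPS = DCL × %ΔSales = 6.0208 × -14.6% = -87.9%.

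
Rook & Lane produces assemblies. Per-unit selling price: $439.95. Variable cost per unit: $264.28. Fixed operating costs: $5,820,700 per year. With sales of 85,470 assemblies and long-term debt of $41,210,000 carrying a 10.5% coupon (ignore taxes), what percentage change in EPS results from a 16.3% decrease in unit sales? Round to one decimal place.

-50.3%

At 85,470 units, contribution = 85,470 × $175.67 = $15,014,514.90.
EBIT = $15,014,514.90 − $5,820,700 = $9,193,814.90.
After interest of $4,327,050.00, pre-tax earnings = $4,866,764.90.
Degree of combined leverage = contribution ÷ (EBIT − I) = $15,014,514.90 ÷ $4,866,764.90 = 3.0851.
%ΔEPS = DCL × %ΔSales = 3.0851 × -16.3% = -50.3%.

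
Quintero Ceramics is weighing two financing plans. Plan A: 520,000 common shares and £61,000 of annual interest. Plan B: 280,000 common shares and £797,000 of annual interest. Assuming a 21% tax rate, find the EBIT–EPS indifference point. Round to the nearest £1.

At indifference, (EBIT − 61,000)(1 − t)/520,000 = (EBIT − 797,000)(1 − t)/280,000.
Cancelling (1 − t) and cross-multiplying: 280,000·(EBIT − 61,000) = 520,000·(EBIT − 797,000).
Solving, EBIT = (797,000·520,000 − 61,000·280,000) / (520,000 − 280,000) = 397,360,000,000 / 240,000 = 1,655,666.67.

£1,655,667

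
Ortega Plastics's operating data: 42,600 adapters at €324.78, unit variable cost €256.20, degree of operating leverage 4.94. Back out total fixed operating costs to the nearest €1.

€2,330,110

At 42,600 units, contribution = 42,600 × €68.58 = €2,921,508.00.
Since DOL = CM ÷ EBIT, EBIT = €2,921,508.00 ÷ 4.94 = €591,398.38.
And FC = contribution − EBIT = €2,921,508.00 − €591,398.38 = €2,330,110.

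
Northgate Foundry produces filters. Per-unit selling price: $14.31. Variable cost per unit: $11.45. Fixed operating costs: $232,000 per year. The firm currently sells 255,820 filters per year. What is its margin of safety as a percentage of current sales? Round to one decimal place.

68.3%

Each unit contributes $14.31 − $11.45 = $2.86. Break-even units = $232,000 ÷ $2.86 = 81,118.88; break-even revenue = 81,118.88 × $14.31 = $1,160,811.19.
Current sales = 255,820 × $14.31 = $3,660,784.20.
Margin of safety = ($3,660,784.20 − $1,160,811.19) ÷ $3,660,784.20 = 68.3%.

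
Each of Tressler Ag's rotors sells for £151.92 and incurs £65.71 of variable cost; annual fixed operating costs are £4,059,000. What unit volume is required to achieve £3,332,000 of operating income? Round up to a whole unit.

Each unit contributes £151.92 − £65.71 = £86.21.
Units = (FC + target) / CM = (£4,059,000 + £3,332,000) / £86.21 = 85,732.51, so 85,733 rotors.

85,733 rotors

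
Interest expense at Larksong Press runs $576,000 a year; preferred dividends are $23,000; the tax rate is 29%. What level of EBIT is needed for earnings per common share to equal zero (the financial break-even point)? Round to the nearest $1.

$608,394

Grossing the preferred dividend up to pre-tax terms: $23,000 / (1 − 0.29) = $32,394.37.
Financial break-even EBIT = interest + D_p ÷ (1 − t) = $576,000 + $32,394.37 = $608,394.37.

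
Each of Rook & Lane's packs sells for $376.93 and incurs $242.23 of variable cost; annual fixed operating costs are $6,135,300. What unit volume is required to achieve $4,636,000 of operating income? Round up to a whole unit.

79,966 packs

Each unit contributes $376.93 − $242.23 = $134.70.
Units = (FC + target) / CM = ($6,135,300 + $4,636,000) / $134.70 = 79,965.11, so 79,966 packs.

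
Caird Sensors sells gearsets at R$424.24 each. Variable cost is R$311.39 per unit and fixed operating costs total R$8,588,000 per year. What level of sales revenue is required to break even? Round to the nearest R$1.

CM per unit = R$424.24 − R$311.39 = R$112.85; CM ratio = R$112.85 / R$424.24 = 0.2660.
Break-even sales = FC ÷ CM ratio = R$8,588,000 × R$424.24 / R$112.85 = R$32,285,096.

R$32,285,096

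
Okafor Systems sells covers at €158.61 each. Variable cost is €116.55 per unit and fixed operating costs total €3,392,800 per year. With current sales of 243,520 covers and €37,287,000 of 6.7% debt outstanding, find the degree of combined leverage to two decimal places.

At 243,520 units, contribution = 243,520 × €42.06 = €10,242,451.20.
EBIT = €10,242,451.20 − €3,392,800 = €6,849,651.20. Interest = €2,498,229.00.
DOL = €10,242,451.20 ÷ €6,849,651.20 = 1.4953; DFL = €6,849,651.20 ÷ €4,351,422.20 = 1.5741.
Combined leverage = 1.4953 × 1.5741 = 2.3538.

2.35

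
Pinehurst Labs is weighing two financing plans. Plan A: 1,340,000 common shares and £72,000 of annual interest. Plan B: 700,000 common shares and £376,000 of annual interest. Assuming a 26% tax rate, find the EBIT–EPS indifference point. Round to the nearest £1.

£708,500

Set EPS_A = EPS_B: (EBIT − £72,000)(1 − 0.26) ÷ 1,340,000 = (EBIT − £376,000)(1 − 0.26) ÷ 700,000.
Cancelling (1 − t) and cross-multiplying: 700,000·(EBIT − 72,000) = 1,340,000·(EBIT − 376,000).
EBIT × (1,340,000 − 700,000) = 376,000 × 1,340,000 − 72,000 × 700,000 = 453,440,000,000, so EBIT = 453,440,000,000 ÷ 640,000 = 708,500.00.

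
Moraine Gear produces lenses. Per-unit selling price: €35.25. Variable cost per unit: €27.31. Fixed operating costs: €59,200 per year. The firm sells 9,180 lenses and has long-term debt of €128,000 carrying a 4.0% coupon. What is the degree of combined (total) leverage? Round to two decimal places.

8.51

At 9,180 units, contribution = 9,180 × €7.94 = €72,889.20.
Operating income = contribution − fixed costs = €72,889.20 − €59,200 = €13,689.20. Interest = €5,120.00, so EBIT − I = €8,569.20.
Degree of total leverage = total CM / (EBIT − interest) = €72,889.20 / €8,569.20 = 8.5060.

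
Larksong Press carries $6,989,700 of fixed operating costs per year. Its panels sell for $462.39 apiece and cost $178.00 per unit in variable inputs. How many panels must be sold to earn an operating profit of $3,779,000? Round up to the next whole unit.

37,866 panels

Each unit contributes $462.39 − $178.00 = $284.39.
Need Q such that Q × $284.39 − $6,989,700 = $3,779,000, i.e. Q = $10,768,700 / $284.39 = 37,865.96 → 37,866.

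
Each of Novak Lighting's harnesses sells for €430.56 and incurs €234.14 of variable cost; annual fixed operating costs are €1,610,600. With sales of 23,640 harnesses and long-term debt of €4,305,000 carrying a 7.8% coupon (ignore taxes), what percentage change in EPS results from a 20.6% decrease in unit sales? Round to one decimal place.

Contribution at this volume is 23,640 × €196.42 = €4,643,368.80.
EBIT = €4,643,368.80 − €1,610,600 = €3,032,768.80.
Interest = €335,790.00, so EBIT − I = €2,696,978.80.
DCL = total CM / (EBIT − I) = €4,643,368.80 / €2,696,978.80 = 1.7217.
%ΔEPS = DCL × %ΔSales = 1.7217 × -20.6% = -35.5%.

-35.5%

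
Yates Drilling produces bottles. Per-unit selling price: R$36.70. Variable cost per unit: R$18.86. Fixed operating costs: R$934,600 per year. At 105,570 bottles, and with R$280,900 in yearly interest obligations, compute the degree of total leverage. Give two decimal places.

At 105,570 units, contribution = 105,570 × R$17.84 = R$1,883,368.80.
Operating income = contribution − fixed costs = R$1,883,368.80 − R$934,600 = R$948,768.80. Interest = R$280,900.00, so EBIT − I = R$667,868.80.
Degree of total leverage = total CM / (EBIT − interest) = R$1,883,368.80 / R$667,868.80 = 2.8200.

2.82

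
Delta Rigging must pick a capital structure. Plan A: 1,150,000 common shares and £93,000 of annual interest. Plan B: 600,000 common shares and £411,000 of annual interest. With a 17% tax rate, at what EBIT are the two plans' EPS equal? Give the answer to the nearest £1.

Set EPS_A = EPS_B: (EBIT − £93,000)(1 − 0.17) ÷ 1,150,000 = (EBIT − £411,000)(1 − 0.17) ÷ 600,000.
The (1 − t) factor cancels: (EBIT − 93,000) × 600,000 = (EBIT − 411,000) × 1,150,000.
Solving, EBIT = (411,000·1,150,000 − 93,000·600,000) / (1,150,000 − 600,000) = 416,850,000,000 / 550,000 = 757,909.09.

£757,909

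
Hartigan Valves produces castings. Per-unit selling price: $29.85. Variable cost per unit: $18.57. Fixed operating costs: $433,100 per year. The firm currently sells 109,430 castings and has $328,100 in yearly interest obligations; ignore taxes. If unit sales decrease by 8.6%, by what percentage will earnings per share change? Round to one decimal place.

Contribution at this volume is 109,430 × $11.28 = $1,234,370.40.
Operating income = contribution − fixed costs = $1,234,370.40 − $433,100 = $801,270.40.
Interest = $328,100.00, so EBIT − I = $473,170.40.
DCL = total CM / (EBIT − I) = $1,234,370.40 / $473,170.40 = 2.6087.
EPS therefore changes by 2.6087 × (-8.6%) = -22.4%.

-22.4%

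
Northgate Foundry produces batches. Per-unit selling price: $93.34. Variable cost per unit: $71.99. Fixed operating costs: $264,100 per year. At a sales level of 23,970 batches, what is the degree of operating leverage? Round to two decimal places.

Total contribution margin = 23,970 × $21.35 = $511,759.50.
Subtracting fixed costs: EBIT = $511,759.50 − $264,100 = $247,659.50.
DOL = contribution ÷ EBIT = $511,759.50 ÷ $247,659.50 = 2.0664.

2.07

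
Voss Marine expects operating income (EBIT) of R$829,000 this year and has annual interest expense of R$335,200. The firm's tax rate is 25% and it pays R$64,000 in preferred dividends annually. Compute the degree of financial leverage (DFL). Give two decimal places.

Interest = R$335,200.00.
Preferred dividends grossed up pre-tax: R$64,000 / (1 − 0.25) = R$85,333.33.
DFL = EBIT ÷ [EBIT − I − D_p/(1−t)] = R$829,000 ÷ [R$829,000 − R$335,200.00 − R$85,333.33] = R$829,000 ÷ R$408,466.67 = 2.0295.

2.03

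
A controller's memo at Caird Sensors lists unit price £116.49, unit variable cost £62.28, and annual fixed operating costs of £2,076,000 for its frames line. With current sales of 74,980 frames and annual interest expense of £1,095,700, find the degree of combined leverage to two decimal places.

Contribution at this volume is 74,980 × £54.21 = £4,064,665.80.
Operating income = contribution − fixed costs = £4,064,665.80 − £2,076,000 = £1,988,665.80. Interest = £1,095,700.00.
DOL = £4,064,665.80 ÷ £1,988,665.80 = 2.0439; DFL = £1,988,665.80 ÷ £892,965.80 = 2.2270.
Combined leverage = 2.0439 × 2.2270 = 4.5518.

4.55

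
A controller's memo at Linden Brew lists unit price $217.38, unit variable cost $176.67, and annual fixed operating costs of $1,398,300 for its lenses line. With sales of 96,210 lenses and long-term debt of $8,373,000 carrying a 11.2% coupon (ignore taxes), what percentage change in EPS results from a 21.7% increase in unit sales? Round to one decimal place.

+53.8%

At 96,210 units, contribution = 96,210 × $40.71 = $3,916,709.10.
Subtracting fixed costs: EBIT = $3,916,709.10 − $1,398,300 = $2,518,409.10.
Interest = $937,776.00, so EBIT − I = $1,580,633.10.
Degree of combined leverage = contribution ÷ (EBIT − I) = $3,916,709.10 ÷ $1,580,633.10 = 2.4779.
%ΔEPS = DCL × %ΔSales = 2.4779 × +21.7% = +53.8%.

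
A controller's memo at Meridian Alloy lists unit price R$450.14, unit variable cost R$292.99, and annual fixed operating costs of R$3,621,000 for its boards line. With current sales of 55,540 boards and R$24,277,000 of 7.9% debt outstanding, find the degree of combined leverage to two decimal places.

2.74

Total contribution margin = 55,540 × R$157.15 = R$8,728,111.00.
EBIT = R$8,728,111.00 − R$3,621,000 = R$5,107,111.00. Interest = R$1,917,883.00, so EBIT − I = R$3,189,228.00.
Degree of total leverage = total CM / (EBIT − interest) = R$8,728,111.00 / R$3,189,228.00 = 2.7367.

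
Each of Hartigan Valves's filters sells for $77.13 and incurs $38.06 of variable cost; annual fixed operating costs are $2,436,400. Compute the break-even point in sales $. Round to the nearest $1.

Contribution margin per unit = $77.13 − $38.06 = $39.07, a CM ratio of $39.07 ÷ $77.13 = 0.5065.
Break-even sales = FC ÷ CM ratio = $2,436,400 × $77.13 / $39.07 = $4,809,817.

$4,809,817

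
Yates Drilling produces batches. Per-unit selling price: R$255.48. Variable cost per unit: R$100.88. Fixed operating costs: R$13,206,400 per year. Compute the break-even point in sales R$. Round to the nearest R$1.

CM per unit = R$255.48 − R$100.88 = R$154.60; CM ratio = R$154.60 / R$255.48 = 0.6051.
Break-even sales = FC ÷ CM ratio = R$13,206,400 × R$255.48 / R$154.60 = R$21,823,875.

R$21,823,875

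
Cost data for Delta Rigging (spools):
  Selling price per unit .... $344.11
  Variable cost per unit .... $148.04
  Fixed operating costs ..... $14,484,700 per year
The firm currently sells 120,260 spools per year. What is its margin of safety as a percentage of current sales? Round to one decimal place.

38.6%

Unit CM = price − variable cost = $344.11 − $148.04 = $196.07. Break-even units = $14,484,700 ÷ $196.07 = 73,875.15; break-even revenue = 73,875.15 × $344.11 = $25,421,176.71.
Current sales = 120,260 × $344.11 = $41,382,668.60.
Margin of safety = ($41,382,668.60 − $25,421,176.71) ÷ $41,382,668.60 = 38.6%.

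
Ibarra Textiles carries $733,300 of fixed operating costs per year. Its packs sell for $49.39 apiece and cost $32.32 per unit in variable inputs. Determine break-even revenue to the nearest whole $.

$2,121,716

CM per unit = $49.39 − $32.32 = $17.07; CM ratio = $17.07 / $49.39 = 0.3456.
Break-even sales = FC ÷ CM ratio = $733,300 × $49.39 / $17.07 = $2,121,716.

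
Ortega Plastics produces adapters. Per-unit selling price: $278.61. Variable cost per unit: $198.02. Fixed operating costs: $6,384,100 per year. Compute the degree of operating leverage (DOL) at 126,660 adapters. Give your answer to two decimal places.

2.67

Contribution at this volume is 126,660 × $80.59 = $10,207,529.40.
EBIT = $10,207,529.40 − $6,384,100 = $3,823,429.40.
Degree of operating leverage = $10,207,529.40 / $3,823,429.40 = 2.6697.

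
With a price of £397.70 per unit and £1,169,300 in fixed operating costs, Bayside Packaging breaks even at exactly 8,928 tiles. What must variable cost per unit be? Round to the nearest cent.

Contribution per unit must be FC / Q = £1,169,300 / 8,928 = £130.9700.
Variable cost per unit = £397.70 − £130.9700 = £266.73.

£266.73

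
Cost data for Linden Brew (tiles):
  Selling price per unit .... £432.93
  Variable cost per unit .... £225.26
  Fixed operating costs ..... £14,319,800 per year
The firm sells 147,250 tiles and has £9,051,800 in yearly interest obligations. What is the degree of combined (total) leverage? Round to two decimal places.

At 147,250 units, contribution = 147,250 × £207.67 = £30,579,407.50.
EBIT = £30,579,407.50 − £14,319,800 = £16,259,607.50. Interest = £9,051,800.00, so EBIT − I = £7,207,807.50.
Degree of total leverage = total CM / (EBIT − interest) = £30,579,407.50 / £7,207,807.50 = 4.2425.

4.24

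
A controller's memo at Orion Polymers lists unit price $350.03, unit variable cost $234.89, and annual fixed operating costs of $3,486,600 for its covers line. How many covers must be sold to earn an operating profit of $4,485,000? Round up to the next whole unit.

69,234 covers

Contribution margin per unit = $350.03 − $234.89 = $115.14.
Units = (FC + target) / CM = ($3,486,600 + $4,485,000) / $115.14 = 69,233.98, so 69,234 covers.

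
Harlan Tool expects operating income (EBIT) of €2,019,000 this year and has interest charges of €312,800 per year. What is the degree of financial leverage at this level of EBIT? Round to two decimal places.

1.18

Interest = €312,800.00.
DFL = EBIT ÷ (EBIT − I) = €2,019,000 ÷ (€2,019,000 − €312,800.00) = €2,019,000 ÷ €1,706,200.00 = 1.1833.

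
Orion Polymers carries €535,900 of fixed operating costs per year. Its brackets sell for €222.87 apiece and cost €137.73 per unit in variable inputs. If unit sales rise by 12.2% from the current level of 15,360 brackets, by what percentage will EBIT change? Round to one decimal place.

+20.7%

At 15,360 units, contribution = 15,360 × €85.14 = €1,307,750.40.
Subtracting fixed costs: EBIT = €1,307,750.40 − €535,900 = €771,850.40.
So DOL = total CM / EBIT = €1,307,750.40 / €771,850.40 = 1.6943.
%ΔEBIT = DOL × %ΔSales = 1.6943 × +12.2% = +20.7%.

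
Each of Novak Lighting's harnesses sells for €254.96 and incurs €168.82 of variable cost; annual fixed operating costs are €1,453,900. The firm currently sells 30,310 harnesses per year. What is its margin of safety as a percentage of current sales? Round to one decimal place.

Contribution margin per unit = €254.96 − €168.82 = €86.14. Break-even units = €1,453,900 ÷ €86.14 = 16,878.34; break-even revenue = 16,878.34 × €254.96 = €4,303,300.95.
Actual sales revenue = 30,310 × €254.96 = €7,727,837.60.
Margin of safety = (€7,727,837.60 − €4,303,300.95) ÷ €7,727,837.60 = 44.3%.

44.3%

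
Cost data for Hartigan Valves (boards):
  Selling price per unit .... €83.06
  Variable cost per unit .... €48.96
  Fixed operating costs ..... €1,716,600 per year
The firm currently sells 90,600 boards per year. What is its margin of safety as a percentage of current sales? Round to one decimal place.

44.4%

Unit CM = price − variable cost = €83.06 − €48.96 = €34.10. Break-even units = €1,716,600 ÷ €34.10 = 50,340.18; break-even revenue = 50,340.18 × €83.06 = €4,181,255.01.
Actual sales revenue = 90,600 × €83.06 = €7,525,236.00.
Margin of safety = (€7,525,236.00 − €4,181,255.01) ÷ €7,525,236.00 = 44.4%.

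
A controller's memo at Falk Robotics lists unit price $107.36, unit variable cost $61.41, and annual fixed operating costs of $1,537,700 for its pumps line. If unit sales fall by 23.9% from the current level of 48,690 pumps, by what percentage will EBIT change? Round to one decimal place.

At 48,690 units, contribution = 48,690 × $45.95 = $2,237,305.50.
EBIT = $2,237,305.50 − $1,537,700 = $699,605.50.
DOL = contribution ÷ EBIT = $2,237,305.50 ÷ $699,605.50 = 3.1980.
Operating income changes by 3.1980 × -23.9% = -76.4%.

-76.4%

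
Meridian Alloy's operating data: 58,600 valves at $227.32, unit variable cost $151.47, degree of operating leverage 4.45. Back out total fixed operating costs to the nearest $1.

Total contribution margin = 58,600 × $75.85 = $4,444,810.00.
DOL = contribution / EBIT, so EBIT = $4,444,810.00 / 4.45 = $998,833.71.
And FC = contribution − EBIT = $4,444,810.00 − $998,833.71 = $3,445,976.

$3,445,976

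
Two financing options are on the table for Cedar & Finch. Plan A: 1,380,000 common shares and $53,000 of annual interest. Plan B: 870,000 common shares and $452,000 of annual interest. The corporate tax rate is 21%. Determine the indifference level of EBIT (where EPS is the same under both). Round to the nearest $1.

$1,132,647

Set EPS_A = EPS_B: (EBIT − $53,000)(1 − 0.21) ÷ 1,380,000 = (EBIT − $452,000)(1 − 0.21) ÷ 870,000.
Cancelling (1 − t) and cross-multiplying: 870,000·(EBIT − 53,000) = 1,380,000·(EBIT − 452,000).
EBIT × (1,380,000 − 870,000) = 452,000 × 1,380,000 − 53,000 × 870,000 = 577,650,000,000, so EBIT = 577,650,000,000 ÷ 510,000 = 1,132,647.06.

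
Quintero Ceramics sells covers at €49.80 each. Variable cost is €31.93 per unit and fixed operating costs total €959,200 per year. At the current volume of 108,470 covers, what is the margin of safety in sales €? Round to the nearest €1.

Unit CM = price − variable cost = €49.80 − €31.93 = €17.87. Break-even units = €959,200 ÷ €17.87 = 53,676.55; break-even revenue = 53,676.55 × €49.80 = €2,673,092.33.
Current sales = 108,470 × €49.80 = €5,401,806.00.
Margin of safety = €5,401,806.00 − €2,673,092.33 = €2,728,714.

€2,728,714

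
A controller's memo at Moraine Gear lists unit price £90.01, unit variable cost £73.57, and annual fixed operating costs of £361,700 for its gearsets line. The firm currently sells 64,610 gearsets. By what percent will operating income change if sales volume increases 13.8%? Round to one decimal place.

At 64,610 units, contribution = 64,610 × £16.44 = £1,062,188.40.
Operating income = contribution − fixed costs = £1,062,188.40 − £361,700 = £700,488.40.
DOL = contribution ÷ EBIT = £1,062,188.40 ÷ £700,488.40 = 1.5164.
Operating income changes by 1.5164 × +13.8% = +20.9%.

+20.9%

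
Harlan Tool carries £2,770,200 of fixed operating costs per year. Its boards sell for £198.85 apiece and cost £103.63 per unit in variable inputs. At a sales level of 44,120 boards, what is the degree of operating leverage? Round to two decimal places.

2.94

Contribution at this volume is 44,120 × £95.22 = £4,201,106.40.
EBIT = £4,201,106.40 − £2,770,200 = £1,430,906.40.
Degree of operating leverage = £4,201,106.40 / £1,430,906.40 = 2.9360.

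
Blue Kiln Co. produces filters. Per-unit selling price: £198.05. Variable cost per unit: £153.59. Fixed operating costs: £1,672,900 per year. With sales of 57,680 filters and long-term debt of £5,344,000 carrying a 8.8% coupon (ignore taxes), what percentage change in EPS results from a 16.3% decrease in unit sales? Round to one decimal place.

Contribution at this volume is 57,680 × £44.46 = £2,564,452.80.
Subtracting fixed costs: EBIT = £2,564,452.80 − £1,672,900 = £891,552.80.
Interest = £470,272.00, so EBIT − I = £421,280.80.
Degree of combined leverage = contribution ÷ (EBIT − I) = £2,564,452.80 ÷ £421,280.80 = 6.0873.
%ΔEPS = DCL × %ΔSales = 6.0873 × -16.3% = -99.2%.

-99.2%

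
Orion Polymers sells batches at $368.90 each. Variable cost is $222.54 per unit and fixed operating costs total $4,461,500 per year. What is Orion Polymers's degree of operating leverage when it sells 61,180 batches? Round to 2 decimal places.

At 61,180 units, contribution = 61,180 × $146.36 = $8,954,304.80.
Operating income = contribution − fixed costs = $8,954,304.80 − $4,461,500 = $4,492,804.80.
DOL = contribution ÷ EBIT = $8,954,304.80 ÷ $4,492,804.80 = 1.9930.

1.99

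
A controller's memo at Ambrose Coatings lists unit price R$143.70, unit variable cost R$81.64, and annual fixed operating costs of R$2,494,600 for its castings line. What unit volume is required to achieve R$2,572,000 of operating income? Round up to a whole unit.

Each unit contributes R$143.70 − R$81.64 = R$62.06.
Units = (FC + target) / CM = (R$2,494,600 + R$2,572,000) / R$62.06 = 81,640.35, so 81,641 castings.

81,641 castings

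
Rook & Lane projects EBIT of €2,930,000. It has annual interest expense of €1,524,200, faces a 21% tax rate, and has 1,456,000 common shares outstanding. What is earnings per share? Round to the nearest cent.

Interest = €1,524,200.00, so EBT = €2,930,000 − €1,524,200.00 = €1,405,800.00.
After tax at 21%: net income = €1,405,800.00 × 0.79 = €1,110,582.00.
Per share: €1,110,582.00 / 1,456,000 shares = €0.76.

€0.76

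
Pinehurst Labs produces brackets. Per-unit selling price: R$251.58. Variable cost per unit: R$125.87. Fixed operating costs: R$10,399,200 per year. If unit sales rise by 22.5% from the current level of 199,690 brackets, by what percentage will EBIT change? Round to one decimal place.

+38.4%

Contribution at this volume is 199,690 × R$125.71 = R$25,103,029.90.
Subtracting fixed costs: EBIT = R$25,103,029.90 − R$10,399,200 = R$14,703,829.90.
So DOL = total CM / EBIT = R$25,103,029.90 / R$14,703,829.90 = 1.7072.
So EBIT moves 1.7072 × (+22.5%) = +38.4%.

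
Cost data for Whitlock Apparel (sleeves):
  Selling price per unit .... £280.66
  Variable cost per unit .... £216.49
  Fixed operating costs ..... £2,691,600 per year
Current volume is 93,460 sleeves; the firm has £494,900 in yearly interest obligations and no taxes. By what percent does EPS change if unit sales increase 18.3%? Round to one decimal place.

+39.0%

At 93,460 units, contribution = 93,460 × £64.17 = £5,997,328.20.
Subtracting fixed costs: EBIT = £5,997,328.20 − £2,691,600 = £3,305,728.20.
Interest = £494,900.00, so EBIT − I = £2,810,828.20.
Degree of combined leverage = contribution ÷ (EBIT − I) = £5,997,328.20 ÷ £2,810,828.20 = 2.1337.
%ΔEPS = DCL × %ΔSales = 2.1337 × +18.3% = +39.0%.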